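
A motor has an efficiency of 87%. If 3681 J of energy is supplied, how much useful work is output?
W_out = η × W_in = 0.87 × 3681 = 3202.5 J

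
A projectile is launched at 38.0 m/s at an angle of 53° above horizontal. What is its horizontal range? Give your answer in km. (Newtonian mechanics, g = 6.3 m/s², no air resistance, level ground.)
R = v₀² sin(2θ) / g (with unit conversion) = 0.2203 km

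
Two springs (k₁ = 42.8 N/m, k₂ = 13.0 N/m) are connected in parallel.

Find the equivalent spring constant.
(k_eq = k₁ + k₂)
k_eq = k₁ + k₂ = 42.8 + 13.0 = 55.8 N/m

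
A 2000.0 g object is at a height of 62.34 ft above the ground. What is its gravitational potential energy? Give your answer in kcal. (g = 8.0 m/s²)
PE = mgh = 2 kg × 8.0 m/s² × 19 m = 304 J = 0.07266 kcal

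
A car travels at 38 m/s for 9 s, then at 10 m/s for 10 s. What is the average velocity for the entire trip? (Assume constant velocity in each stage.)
d₁ = v₁t₁ = 38 × 9 = 342 m
d₂ = v₂t₂ = 10 × 10 = 100 m
d_total = 442 m, t_total = 19 s
v_avg = d_total/t_total = 442/19 = 23.26 m/s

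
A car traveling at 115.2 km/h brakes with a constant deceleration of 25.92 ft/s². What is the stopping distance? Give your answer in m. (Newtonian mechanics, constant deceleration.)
d = v₀² / (2a) (with unit conversion) = 64.81 m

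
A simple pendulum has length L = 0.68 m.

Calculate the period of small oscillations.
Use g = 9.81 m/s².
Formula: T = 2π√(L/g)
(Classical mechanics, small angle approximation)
T = 2π√(L/g) = 2π√(0.68/9.81) = 1.654 s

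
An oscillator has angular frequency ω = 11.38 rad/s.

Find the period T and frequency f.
T = 2π/ω = 2π/11.38 = 0.5521 s; f = ω/2π = 1.811 Hz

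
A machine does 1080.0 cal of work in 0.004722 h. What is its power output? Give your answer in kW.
P = W/t = 4519 J / 17 s = 265.8 W = 0.2658 kW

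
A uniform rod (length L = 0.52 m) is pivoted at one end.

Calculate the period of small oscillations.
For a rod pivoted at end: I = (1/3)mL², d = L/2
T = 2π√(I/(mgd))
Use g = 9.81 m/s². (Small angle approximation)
I/m = (1/3)L² = 0.09013 m²; d = L/2 = 0.26 m
T = 2π√(I/(mgd)) = 2π√(0.09013/(9.81×0.26)) = 1.181 s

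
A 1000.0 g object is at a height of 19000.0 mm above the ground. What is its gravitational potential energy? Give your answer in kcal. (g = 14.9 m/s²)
PE = mgh = 1 kg × 14.9 m/s² × 19 m = 283.1 J = 0.06766 kcal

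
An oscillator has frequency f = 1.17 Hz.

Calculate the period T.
T = 1/f = 1/1.17 = 0.8547 s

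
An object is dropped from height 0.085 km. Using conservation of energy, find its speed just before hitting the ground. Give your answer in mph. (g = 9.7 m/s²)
mgh = ½mv² → v = √(2gh) = √(2×9.7×85) = 40.61 m/s = 90.84 mph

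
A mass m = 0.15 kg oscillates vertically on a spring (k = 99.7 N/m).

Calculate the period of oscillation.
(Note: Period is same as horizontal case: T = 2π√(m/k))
T = 2π√(m/k) = 2π√(0.15/99.7) = 0.2437 s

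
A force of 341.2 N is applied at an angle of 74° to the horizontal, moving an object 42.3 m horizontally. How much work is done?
W = Fd cosθ = 341.2×42.3×cos(74°) = 3978.2 J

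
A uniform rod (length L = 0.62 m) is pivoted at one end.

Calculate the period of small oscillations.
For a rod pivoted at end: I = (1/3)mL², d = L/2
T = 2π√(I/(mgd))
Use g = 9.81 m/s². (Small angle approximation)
I/m = (1/3)L² = 0.1281 m²; d = L/2 = 0.31 m
T = 2π√(I/(mgd)) = 2π√(0.1281/(9.81×0.31)) = 1.29 s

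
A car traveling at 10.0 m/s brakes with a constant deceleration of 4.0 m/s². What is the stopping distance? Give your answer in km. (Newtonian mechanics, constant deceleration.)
d = v₀² / (2a) (with unit conversion) = 0.0125 km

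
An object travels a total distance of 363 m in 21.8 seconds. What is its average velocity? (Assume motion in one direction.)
v_avg = Δd / Δt = 363 / 21.8 = 16.65 m/s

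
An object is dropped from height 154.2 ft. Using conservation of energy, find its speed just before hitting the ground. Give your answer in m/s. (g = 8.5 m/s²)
mgh = ½mv² → v = √(2gh) = √(2×8.5×47) = 28.27 m/s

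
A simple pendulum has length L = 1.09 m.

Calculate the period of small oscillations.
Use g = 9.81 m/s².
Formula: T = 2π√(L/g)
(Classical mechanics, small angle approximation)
T = 2π√(L/g) = 2π√(1.09/9.81) = 2.094 s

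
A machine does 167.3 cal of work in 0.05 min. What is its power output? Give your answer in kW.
P = W/t = 700 J / 3 s = 233.3 W = 0.2333 kW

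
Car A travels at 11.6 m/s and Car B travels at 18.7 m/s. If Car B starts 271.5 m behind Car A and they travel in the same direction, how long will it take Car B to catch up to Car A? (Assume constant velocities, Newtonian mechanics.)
Relative speed: v_rel = 18.7 - 11.6 = 7.1 m/s
Time to catch: t = d₀/v_rel = 271.5/7.1 = 38.24 s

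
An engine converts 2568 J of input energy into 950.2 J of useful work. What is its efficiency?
η = W_out/W_in = 950.2/2568 = 0.37 = 37.0%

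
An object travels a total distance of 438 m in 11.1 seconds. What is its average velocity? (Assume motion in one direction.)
v_avg = Δd / Δt = 438 / 11.1 = 39.46 m/s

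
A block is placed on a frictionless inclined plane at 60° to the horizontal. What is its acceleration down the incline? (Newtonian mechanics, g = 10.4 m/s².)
a = g sin(θ) = 10.4 × sin(60°) = 10.4 × 0.866 = 9.01 m/s²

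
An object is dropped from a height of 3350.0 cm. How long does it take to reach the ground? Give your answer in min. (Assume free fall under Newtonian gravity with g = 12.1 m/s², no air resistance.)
t = √(2h/g) (with unit conversion) = 0.03922 min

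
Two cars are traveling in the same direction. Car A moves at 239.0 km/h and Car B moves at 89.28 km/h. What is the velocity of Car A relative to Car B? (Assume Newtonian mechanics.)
v_rel = v_A - v_B = 239.0 - 89.28 = 149.7 km/h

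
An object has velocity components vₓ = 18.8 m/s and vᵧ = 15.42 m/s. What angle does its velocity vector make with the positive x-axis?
θ = arctan(vᵧ/vₓ) = arctan(15.42/18.8) = 39.36°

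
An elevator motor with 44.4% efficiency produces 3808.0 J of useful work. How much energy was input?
W_in = W_out/η = 3808.0/0.444 = 8576.6 J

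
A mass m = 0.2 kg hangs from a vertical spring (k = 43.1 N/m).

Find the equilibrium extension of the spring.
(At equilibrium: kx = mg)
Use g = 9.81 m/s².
x_eq = mg/k = 0.2×9.81/43.1 = 0.04552 m = 4.552 cm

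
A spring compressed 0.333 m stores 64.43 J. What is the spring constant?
PE = ½kx² → k = 2PE/x² = 2×64.43/0.333² = 1162.0 N/m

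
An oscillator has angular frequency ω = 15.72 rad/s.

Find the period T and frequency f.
T = 2π/ω = 2π/15.72 = 0.3997 s; f = ω/2π = 2.502 Hz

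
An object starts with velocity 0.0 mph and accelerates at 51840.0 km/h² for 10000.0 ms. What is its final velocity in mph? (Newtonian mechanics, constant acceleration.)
v = v₀ + at (with unit conversion) = 89.48 mph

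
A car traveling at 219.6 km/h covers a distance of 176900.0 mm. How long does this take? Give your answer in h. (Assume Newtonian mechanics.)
t = d/v (with unit conversion) = 0.0008056 h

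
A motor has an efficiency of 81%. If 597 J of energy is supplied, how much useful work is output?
W_out = η × W_in = 0.81 × 597 = 483.57 J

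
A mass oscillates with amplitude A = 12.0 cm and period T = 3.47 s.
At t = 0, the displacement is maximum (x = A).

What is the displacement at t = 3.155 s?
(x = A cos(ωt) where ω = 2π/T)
ω = 2π/T = 2π/3.47 = 1.811 rad/s
x = A cos(ωt) = 12.0×cos(1.811×3.155) = 10.1 cm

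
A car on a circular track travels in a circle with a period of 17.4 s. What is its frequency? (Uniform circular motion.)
f = 1/T = 1/17.4 = 0.0575 Hz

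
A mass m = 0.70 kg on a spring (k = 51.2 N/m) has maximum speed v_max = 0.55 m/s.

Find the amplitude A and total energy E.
½mv²_max = ½kA² → A = v_max√(m/k) = 0.55×√(0.7/51.2) = 0.06431 m = 6.431 cm
E = ½mv²_max = ½×0.7×0.55² = 0.1059 J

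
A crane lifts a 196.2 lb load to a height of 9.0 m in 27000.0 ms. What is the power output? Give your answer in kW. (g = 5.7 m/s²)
W = mgh = 88.99×5.7×9 = 4565 J
P = W/t = 4565/27 = 169.1 W = 0.1691 kW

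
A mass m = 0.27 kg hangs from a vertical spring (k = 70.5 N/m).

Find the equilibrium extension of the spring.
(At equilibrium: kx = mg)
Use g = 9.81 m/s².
x_eq = mg/k = 0.27×9.81/70.5 = 0.03757 m = 3.757 cm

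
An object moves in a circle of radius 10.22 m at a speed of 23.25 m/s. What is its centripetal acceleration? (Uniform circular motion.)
a_c = v²/r = 23.25²/10.22 = 540.562/10.22 = 52.89 m/s²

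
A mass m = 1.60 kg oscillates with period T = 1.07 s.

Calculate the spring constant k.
T = 2π√(m/k) → k = m(2π/T)² = 1.6×(2π/1.07)² = 55.17 N/m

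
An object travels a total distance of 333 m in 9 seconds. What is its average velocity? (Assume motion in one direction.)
v_avg = Δd / Δt = 333 / 9 = 37.0 m/s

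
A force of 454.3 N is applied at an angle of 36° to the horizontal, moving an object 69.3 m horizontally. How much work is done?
W = Fd cosθ = 454.3×69.3×cos(36°) = 25470.0 J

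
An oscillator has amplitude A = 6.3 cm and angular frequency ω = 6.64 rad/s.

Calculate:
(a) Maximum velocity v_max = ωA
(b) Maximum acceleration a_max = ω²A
v_max = ωA = 6.64×0.063 = 0.4183 m/s
a_max = ω²A = 6.64²×0.063 = 2.778 m/s²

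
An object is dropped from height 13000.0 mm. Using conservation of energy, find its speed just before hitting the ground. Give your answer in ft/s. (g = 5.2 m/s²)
mgh = ½mv² → v = √(2gh) = √(2×5.2×13) = 11.63 m/s = 38.15 ft/s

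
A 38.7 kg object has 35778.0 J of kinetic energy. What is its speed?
KE = ½mv² → v = √(2KE/m) = √(2×35778.0/38.7) = 43.0 m/s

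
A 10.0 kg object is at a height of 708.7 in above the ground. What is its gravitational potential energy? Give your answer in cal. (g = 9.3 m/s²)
PE = mgh = 10 kg × 9.3 m/s² × 18 m = 1674 J = 400.1 cal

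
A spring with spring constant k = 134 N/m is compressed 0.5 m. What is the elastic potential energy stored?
PE = ½kx² = ½×134×0.5² = 16.75 J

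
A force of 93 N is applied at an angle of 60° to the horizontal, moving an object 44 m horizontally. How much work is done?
W = Fd cosθ = 93×44×cos(60°) = 2046.0 J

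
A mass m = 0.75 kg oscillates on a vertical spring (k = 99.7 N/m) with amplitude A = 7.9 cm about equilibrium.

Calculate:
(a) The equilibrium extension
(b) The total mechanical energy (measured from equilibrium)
x_eq = mg/k = 0.75×9.81/99.7 = 0.0738 m = 7.38 cm
E = ½kA² = ½×99.7×(0.079)² = 0.3111 J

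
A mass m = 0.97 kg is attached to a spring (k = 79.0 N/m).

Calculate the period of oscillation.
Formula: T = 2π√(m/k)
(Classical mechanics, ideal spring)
T = 2π√(m/k) = 2π√(0.97/79.0) = 0.6962 s; f = 1/T = 1.436 Hz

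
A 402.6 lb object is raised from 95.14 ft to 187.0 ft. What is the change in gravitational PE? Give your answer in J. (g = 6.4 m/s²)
ΔPE = mg(h₂ − h₁) = 182.6 kg × 6.4 m/s² × (57 − 29) m = 3.272e+04 J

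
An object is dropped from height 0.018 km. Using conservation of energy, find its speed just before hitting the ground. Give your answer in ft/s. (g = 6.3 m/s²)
mgh = ½mv² → v = √(2gh) = √(2×6.3×18) = 15.06 m/s = 49.41 ft/s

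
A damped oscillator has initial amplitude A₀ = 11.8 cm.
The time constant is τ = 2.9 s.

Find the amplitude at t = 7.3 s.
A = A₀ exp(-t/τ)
A = A₀ exp(−t/τ) = 11.8×exp(−7.3/2.9) = 0.952 cm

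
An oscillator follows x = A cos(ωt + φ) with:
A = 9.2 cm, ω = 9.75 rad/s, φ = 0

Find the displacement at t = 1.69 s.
x = A cos(ωt + φ) = 9.2×cos(9.75×1.69 + 0) = -6.608 cm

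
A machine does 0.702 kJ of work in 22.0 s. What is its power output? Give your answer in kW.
P = W/t = 702 J / 22 s = 31.91 W = 0.03191 kW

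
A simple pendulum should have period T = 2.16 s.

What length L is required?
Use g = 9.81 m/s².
T = 2π√(L/g) → L = g(T/2π)² = 9.81×(2.16/2π)² = 1.159 m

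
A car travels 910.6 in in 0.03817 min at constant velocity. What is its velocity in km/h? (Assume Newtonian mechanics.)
v = d/t (with unit conversion) = 36.36 km/h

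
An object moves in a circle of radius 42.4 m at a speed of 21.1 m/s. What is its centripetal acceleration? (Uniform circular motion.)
a_c = v²/r = 21.1²/42.4 = 445.21/42.4 = 10.5 m/s²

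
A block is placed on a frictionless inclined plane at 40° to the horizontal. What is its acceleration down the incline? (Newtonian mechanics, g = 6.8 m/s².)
a = g sin(θ) = 6.8 × sin(40°) = 6.8 × 0.6428 = 4.37 m/s²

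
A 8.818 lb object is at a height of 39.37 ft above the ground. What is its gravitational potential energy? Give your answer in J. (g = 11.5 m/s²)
PE = mgh = 4 kg × 11.5 m/s² × 12 m = 552 J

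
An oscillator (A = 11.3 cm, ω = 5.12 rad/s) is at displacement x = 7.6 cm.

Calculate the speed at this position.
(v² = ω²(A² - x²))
v = ω√(A² − x²) = 5.12×√(0.113² − 0.076²) = 0.4282 m/s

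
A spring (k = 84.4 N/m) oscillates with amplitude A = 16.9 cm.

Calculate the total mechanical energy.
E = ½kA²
E = ½kA² = ½×84.4×(0.169)² = 1.205 J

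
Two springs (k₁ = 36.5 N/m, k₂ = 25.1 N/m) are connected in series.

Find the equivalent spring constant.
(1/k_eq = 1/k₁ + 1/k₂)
1/k_eq = 1/36.5 + 1/25.1 = 0.067238; k_eq = 14.87 N/m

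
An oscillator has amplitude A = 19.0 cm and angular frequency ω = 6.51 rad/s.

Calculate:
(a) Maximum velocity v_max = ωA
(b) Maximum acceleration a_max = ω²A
v_max = ωA = 6.51×0.19 = 1.237 m/s
a_max = ω²A = 6.51²×0.19 = 8.052 m/s²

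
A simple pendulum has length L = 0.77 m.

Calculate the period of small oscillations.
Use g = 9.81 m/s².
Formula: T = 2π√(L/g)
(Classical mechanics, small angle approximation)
T = 2π√(L/g) = 2π√(0.77/9.81) = 1.76 s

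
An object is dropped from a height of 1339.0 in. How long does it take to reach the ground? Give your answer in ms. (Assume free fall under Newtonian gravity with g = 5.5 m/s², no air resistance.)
t = √(2h/g) (with unit conversion) = 3517.0 ms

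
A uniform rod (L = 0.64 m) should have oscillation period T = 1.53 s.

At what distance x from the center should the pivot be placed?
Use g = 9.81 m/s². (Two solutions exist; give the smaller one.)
T = 2π√((L²/12 + x²)/(gx)). Let c = T²g/(4π²) = 0.5817.
x² − cx + L²/12 = 0 → x = (c − √(c² − L²/3))/2 = 0.06622 m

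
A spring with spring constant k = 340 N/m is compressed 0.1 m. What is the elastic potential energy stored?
PE = ½kx² = ½×340×0.1² = 1.7 J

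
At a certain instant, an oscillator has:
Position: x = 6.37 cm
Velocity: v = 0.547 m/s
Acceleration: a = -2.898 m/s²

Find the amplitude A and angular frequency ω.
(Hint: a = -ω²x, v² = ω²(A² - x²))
a = −ω²x → ω = √(|a|/x) = √(2.898/0.0637) = 6.745 rad/s
v² = ω²(A² − x²) → A = √(x² + v²/ω²) = √(0.0637² + 0.547²/6.745²) = 0.1031 m = 10.31 cm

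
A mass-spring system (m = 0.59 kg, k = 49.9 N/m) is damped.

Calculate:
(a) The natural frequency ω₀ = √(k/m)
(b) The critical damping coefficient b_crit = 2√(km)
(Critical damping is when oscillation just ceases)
ω₀ = √(k/m) = √(49.9/0.59) = 9.197 rad/s
b_crit = 2√(km) = 2√(49.9×0.59) = 10.85 kg/s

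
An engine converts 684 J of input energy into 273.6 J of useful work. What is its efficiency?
η = W_out/W_in = 273.6/684 = 0.4 = 40.0%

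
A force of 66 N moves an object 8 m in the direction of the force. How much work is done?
W = Fd = 66×8 = 528.0 J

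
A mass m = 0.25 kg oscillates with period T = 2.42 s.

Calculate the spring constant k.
T = 2π√(m/k) → k = m(2π/T)² = 0.25×(2π/2.42)² = 1.685 N/m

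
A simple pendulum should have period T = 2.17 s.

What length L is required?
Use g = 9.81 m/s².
T = 2π√(L/g) → L = g(T/2π)² = 9.81×(2.17/2π)² = 1.17 m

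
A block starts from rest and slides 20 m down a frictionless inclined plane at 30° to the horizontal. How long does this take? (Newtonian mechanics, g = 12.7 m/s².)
a = g sin(θ) = 12.7 × sin(30°) = 6.35 m/s²
t = √(2d/a) = √(2 × 20 / 6.35) = 2.51 s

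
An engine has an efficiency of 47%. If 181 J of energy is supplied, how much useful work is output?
W_out = η × W_in = 0.47 × 181 = 85.07 J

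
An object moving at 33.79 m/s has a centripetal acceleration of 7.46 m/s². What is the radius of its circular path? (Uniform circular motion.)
r = v²/a_c = 33.79²/7.46 = 153.05 m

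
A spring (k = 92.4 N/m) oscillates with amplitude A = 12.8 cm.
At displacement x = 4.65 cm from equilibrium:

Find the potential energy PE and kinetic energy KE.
E_total = ½kA² = ½×92.4×(0.128)² = 0.7569 J
PE = ½kx² = ½×92.4×(0.0465)² = 0.0999 J
KE = E_total − PE = 0.657 J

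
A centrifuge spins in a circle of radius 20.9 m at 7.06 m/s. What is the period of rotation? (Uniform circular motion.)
T = 2πr/v = 2π×20.9/7.06 = 18.6 s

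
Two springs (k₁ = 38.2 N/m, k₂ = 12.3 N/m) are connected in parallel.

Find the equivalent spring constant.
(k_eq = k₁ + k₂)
k_eq = k₁ + k₂ = 38.2 + 12.3 = 50.5 N/m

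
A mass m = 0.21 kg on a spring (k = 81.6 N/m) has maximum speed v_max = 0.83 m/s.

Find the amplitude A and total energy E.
½mv²_max = ½kA² → A = v_max√(m/k) = 0.83×√(0.21/81.6) = 0.04211 m = 4.211 cm
E = ½mv²_max = ½×0.21×0.83² = 0.07233 J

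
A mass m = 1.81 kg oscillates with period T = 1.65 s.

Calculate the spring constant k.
T = 2π√(m/k) → k = m(2π/T)² = 1.81×(2π/1.65)² = 26.25 N/m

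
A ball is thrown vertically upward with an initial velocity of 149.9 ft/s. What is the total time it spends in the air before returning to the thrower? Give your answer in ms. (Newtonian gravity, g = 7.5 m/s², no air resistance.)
t_total = 2v₀/g (with unit conversion) = 12180.0 ms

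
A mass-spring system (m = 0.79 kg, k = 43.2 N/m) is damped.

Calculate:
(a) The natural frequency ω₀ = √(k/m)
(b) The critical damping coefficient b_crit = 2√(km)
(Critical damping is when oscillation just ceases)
ω₀ = √(k/m) = √(43.2/0.79) = 7.395 rad/s
b_crit = 2√(km) = 2√(43.2×0.79) = 11.68 kg/s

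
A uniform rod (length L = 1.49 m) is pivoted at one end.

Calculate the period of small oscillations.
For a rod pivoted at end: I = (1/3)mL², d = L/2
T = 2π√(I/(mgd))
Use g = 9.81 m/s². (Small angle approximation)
I/m = (1/3)L² = 0.74 m²; d = L/2 = 0.745 m
T = 2π√(I/(mgd)) = 2π√(0.74/(9.81×0.745)) = 1.999 s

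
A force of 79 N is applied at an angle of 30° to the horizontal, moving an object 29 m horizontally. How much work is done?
W = Fd cosθ = 79×29×cos(30°) = 1984.1 J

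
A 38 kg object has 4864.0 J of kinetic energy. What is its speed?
KE = ½mv² → v = √(2KE/m) = √(2×4864.0/38) = 16.0 m/s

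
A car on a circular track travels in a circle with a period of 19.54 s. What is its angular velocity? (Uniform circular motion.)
ω = 2π/T = 2π/19.54 = 0.3216 rad/s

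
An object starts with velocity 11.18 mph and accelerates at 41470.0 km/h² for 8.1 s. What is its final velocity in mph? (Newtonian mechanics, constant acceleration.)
v = v₀ + at (with unit conversion) = 69.16 mph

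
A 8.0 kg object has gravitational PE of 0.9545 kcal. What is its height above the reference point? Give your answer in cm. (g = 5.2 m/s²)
PE = mgh → h = PE/(mg) = 3994 J / (8 kg × 5.2 m/s²) = 96 m = 9600.0 cm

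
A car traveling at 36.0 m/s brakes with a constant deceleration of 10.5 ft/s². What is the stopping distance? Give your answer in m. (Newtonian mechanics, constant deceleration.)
d = v₀² / (2a) (with unit conversion) = 202.5 m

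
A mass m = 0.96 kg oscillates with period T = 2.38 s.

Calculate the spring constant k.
T = 2π√(m/k) → k = m(2π/T)² = 0.96×(2π/2.38)² = 6.691 N/m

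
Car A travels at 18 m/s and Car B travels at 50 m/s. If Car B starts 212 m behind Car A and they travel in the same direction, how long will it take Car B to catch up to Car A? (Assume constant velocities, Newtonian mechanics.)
Relative speed: v_rel = 50 - 18 = 32 m/s
Time to catch: t = d₀/v_rel = 212/32 = 6.62 s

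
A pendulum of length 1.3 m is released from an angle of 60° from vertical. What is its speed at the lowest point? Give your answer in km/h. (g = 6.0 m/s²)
h = L(1 − cosθ) = 1.3×(1 − cos60°) = 0.65 m
v = √(2gh) = √(2×6.0×0.65) = 2.793 m/s = 10.05 km/h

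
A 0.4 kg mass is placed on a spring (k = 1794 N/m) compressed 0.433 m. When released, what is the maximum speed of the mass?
½kx² = ½mv² → v = x√(k/m) = 0.433×√(1794/0.4) = 29.0 m/s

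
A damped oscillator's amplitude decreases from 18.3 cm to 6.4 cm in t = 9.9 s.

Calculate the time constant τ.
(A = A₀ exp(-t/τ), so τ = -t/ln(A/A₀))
A/A₀ = 6.4/18.3 = 0.3497; ln(A/A₀) = -1.051
τ = −t/ln(A/A₀) = −9.9/-1.051 = 9.423 s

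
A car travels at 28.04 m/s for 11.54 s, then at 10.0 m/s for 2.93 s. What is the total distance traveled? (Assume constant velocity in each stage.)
d₁ = v₁t₁ = 28.04 × 11.54 = 323.582 m
d₂ = v₂t₂ = 10.0 × 2.93 = 29.3 m
d_total = 323.582 + 29.3 = 352.88 m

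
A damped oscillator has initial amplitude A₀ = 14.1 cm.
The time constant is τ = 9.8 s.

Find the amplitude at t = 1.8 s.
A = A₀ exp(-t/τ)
A = A₀ exp(−t/τ) = 14.1×exp(−1.8/9.8) = 11.73 cm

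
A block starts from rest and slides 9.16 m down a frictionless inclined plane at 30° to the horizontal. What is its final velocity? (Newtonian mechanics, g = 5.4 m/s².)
a = g sin(θ) = 5.4 × sin(30°) = 2.7 m/s²
v = √(2ad) = √(2 × 2.7 × 9.16) = 7.03 m/s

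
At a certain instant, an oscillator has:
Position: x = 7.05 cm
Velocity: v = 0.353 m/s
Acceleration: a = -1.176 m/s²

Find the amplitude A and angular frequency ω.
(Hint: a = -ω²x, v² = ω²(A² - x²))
a = −ω²x → ω = √(|a|/x) = √(1.176/0.0705) = 4.084 rad/s
v² = ω²(A² − x²) → A = √(x² + v²/ω²) = √(0.0705² + 0.353²/4.084²) = 0.1115 m = 11.15 cm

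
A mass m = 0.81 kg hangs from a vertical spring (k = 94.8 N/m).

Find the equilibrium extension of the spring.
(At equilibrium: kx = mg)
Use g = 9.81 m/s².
x_eq = mg/k = 0.81×9.81/94.8 = 0.08382 m = 8.382 cm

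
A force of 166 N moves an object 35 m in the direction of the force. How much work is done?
W = Fd = 166×35 = 5810.0 J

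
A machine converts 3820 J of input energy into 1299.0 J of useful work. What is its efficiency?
η = W_out/W_in = 1299.0/3820 = 0.3401 = 34.01%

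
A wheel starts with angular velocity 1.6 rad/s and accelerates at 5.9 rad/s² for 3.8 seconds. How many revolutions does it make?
θ = ω₀t + ½αt² = 1.6×3.8 + ½×5.9×3.8² = 48.68 rad
Revolutions = θ/(2π) = 48.68/(2π) = 7.75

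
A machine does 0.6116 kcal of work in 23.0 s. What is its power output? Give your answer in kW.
P = W/t = 2559 J / 23 s = 111.3 W = 0.1113 kW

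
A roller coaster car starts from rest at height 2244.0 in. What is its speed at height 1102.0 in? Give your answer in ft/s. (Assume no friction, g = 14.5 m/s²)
mgh₁ = ½mv₂² + mgh₂ → v₂ = √(2g(h₁−h₂)) = √(2×14.5×(57−27.99)) = 29 m/s = 95.16 ft/s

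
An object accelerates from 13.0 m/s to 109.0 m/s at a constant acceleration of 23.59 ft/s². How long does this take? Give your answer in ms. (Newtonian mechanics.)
t = (v - v₀)/a (with unit conversion) = 13350.0 ms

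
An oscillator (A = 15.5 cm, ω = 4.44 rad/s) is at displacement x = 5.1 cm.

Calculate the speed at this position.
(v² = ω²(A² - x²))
v = ω√(A² − x²) = 4.44×√(0.155² − 0.051²) = 0.6499 m/s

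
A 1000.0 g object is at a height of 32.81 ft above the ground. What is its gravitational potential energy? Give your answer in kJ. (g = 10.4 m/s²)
PE = mgh = 1 kg × 10.4 m/s² × 10 m = 104 J = 0.104 kJ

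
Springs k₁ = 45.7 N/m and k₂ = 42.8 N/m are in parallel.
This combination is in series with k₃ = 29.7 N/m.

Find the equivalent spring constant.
k₁₂ = k₁ + k₂ = 88.5 N/m (parallel)
1/k_eq = 1/k₁₂ + 1/k₃ → k_eq = 22.24 N/m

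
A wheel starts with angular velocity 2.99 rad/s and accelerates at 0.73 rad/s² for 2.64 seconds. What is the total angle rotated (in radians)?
θ = ω₀t + ½αt² = 2.99×2.64 + ½×0.73×2.64² = 10.44 rad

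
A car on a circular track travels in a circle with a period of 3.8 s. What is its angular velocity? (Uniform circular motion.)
ω = 2π/T = 2π/3.8 = 1.6535 rad/s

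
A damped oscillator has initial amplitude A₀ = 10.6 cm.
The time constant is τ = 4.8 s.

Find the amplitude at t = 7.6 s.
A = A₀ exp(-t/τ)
A = A₀ exp(−t/τ) = 10.6×exp(−7.6/4.8) = 2.176 cm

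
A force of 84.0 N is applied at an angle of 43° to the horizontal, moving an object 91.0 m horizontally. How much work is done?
W = Fd cosθ = 84.0×91.0×cos(43°) = 5590.5 J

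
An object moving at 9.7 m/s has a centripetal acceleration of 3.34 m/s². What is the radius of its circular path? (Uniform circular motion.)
r = v²/a_c = 9.7²/3.34 = 28.17 m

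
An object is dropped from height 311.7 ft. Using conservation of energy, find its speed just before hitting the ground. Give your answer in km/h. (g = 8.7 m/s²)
mgh = ½mv² → v = √(2gh) = √(2×8.7×95.01) = 40.66 m/s = 146.4 km/h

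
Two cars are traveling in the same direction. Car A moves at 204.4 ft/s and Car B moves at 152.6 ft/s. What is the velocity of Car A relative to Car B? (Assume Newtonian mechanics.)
v_rel = v_A - v_B = 204.4 - 152.6 = 51.8 ft/s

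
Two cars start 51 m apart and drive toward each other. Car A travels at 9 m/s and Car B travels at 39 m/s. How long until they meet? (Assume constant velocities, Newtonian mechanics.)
Combined speed: v_combined = 9 + 39 = 48 m/s
Time to meet: t = d/48 = 51/48 = 1.06 s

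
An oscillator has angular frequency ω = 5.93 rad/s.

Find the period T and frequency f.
T = 2π/ω = 2π/5.93 = 1.06 s; f = ω/2π = 0.9438 Hz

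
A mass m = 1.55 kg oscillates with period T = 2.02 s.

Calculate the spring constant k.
T = 2π√(m/k) → k = m(2π/T)² = 1.55×(2π/2.02)² = 15 N/m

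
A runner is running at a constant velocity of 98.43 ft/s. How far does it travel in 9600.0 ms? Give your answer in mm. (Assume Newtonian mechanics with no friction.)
d = vt (with unit conversion) = 288000.0 mm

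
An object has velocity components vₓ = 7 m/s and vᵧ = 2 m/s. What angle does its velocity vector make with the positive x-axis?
θ = arctan(vᵧ/vₓ) = arctan(2/7) = 15.95°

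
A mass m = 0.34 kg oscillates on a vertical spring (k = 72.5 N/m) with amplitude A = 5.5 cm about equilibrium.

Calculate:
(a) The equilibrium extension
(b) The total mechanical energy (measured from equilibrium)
x_eq = mg/k = 0.34×9.81/72.5 = 0.04601 m = 4.601 cm
E = ½kA² = ½×72.5×(0.055)² = 0.1097 J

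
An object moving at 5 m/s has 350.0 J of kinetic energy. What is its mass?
KE = ½mv² → m = 2KE/v² = 2×350.0/5² = 28.0 kg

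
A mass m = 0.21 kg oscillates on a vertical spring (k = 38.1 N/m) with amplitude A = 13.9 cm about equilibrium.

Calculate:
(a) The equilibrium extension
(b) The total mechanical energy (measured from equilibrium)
x_eq = mg/k = 0.21×9.81/38.1 = 0.05407 m = 5.407 cm
E = ½kA² = ½×38.1×(0.139)² = 0.3681 J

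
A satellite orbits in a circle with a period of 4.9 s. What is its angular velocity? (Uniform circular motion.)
ω = 2π/T = 2π/4.9 = 1.2823 rad/s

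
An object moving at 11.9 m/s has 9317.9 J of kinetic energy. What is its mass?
KE = ½mv² → m = 2KE/v² = 2×9317.9/11.9² = 131.6 kg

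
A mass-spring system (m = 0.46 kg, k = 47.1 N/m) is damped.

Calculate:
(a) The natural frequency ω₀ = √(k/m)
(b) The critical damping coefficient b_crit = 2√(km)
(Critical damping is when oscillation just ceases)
ω₀ = √(k/m) = √(47.1/0.46) = 10.12 rad/s
b_crit = 2√(km) = 2√(47.1×0.46) = 9.309 kg/s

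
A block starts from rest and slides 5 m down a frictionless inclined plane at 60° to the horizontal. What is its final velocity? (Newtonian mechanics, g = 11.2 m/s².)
a = g sin(θ) = 11.2 × sin(60°) = 9.7 m/s²
v = √(2ad) = √(2 × 9.7 × 5) = 9.85 m/s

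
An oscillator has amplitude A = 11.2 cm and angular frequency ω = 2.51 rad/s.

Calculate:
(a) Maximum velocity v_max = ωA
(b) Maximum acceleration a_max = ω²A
v_max = ωA = 2.51×0.112 = 0.2811 m/s
a_max = ω²A = 2.51²×0.112 = 0.7056 m/s²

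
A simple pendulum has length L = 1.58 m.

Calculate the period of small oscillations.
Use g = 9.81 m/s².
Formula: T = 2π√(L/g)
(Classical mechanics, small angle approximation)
T = 2π√(L/g) = 2π√(1.58/9.81) = 2.522 s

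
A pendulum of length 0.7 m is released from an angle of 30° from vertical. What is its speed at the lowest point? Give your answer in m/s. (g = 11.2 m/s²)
h = L(1 − cosθ) = 0.7×(1 − cos30°) = 0.09378 m
v = √(2gh) = √(2×11.2×0.09378) = 1.449 m/s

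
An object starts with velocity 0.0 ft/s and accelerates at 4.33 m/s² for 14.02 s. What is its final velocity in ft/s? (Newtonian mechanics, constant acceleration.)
v = v₀ + at (with unit conversion) = 199.2 ft/s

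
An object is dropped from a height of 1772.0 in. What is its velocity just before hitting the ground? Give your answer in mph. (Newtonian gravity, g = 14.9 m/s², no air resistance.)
v = √(2gh) (with unit conversion) = 81.92 mph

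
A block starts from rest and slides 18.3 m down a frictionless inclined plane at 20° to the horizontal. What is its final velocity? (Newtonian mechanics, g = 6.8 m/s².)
a = g sin(θ) = 6.8 × sin(20°) = 2.33 m/s²
v = √(2ad) = √(2 × 2.33 × 18.3) = 9.23 m/s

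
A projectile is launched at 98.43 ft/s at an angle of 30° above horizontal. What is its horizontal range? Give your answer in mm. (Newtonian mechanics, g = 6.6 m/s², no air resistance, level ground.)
R = v₀² sin(2θ) / g (with unit conversion) = 118100.0 mm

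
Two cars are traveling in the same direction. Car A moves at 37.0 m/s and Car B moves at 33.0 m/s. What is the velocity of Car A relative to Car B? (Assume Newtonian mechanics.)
v_rel = v_A - v_B = 37.0 - 33.0 = 4.0 m/s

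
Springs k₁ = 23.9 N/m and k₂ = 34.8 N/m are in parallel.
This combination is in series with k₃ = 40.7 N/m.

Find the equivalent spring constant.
k₁₂ = k₁ + k₂ = 58.7 N/m (parallel)
1/k_eq = 1/k₁₂ + 1/k₃ → k_eq = 24.04 N/m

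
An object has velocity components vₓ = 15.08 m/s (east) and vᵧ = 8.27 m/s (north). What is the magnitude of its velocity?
|v| = √(vₓ² + vᵧ²) = √(15.08² + 8.27²) = √(295.799) = 17.2 m/s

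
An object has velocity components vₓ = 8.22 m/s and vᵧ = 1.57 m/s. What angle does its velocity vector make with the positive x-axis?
θ = arctan(vᵧ/vₓ) = arctan(1.57/8.22) = 10.81°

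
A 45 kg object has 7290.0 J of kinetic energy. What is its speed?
KE = ½mv² → v = √(2KE/m) = √(2×7290.0/45) = 18.0 m/s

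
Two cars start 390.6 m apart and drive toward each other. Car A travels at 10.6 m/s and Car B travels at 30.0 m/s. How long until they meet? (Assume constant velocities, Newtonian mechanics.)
Combined speed: v_combined = 10.6 + 30.0 = 40.6 m/s
Time to meet: t = d/40.6 = 390.6/40.6 = 9.62 s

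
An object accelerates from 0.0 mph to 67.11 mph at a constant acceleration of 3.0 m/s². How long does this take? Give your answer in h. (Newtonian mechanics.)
t = (v - v₀)/a (with unit conversion) = 0.002778 h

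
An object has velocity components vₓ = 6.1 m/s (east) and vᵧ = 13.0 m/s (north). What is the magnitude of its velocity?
|v| = √(vₓ² + vᵧ²) = √(6.1² + 13.0²) = √(206.21) = 14.36 m/s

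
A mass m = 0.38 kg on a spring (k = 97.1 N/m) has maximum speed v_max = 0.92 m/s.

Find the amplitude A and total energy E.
½mv²_max = ½kA² → A = v_max√(m/k) = 0.92×√(0.38/97.1) = 0.05755 m = 5.755 cm
E = ½mv²_max = ½×0.38×0.92² = 0.1608 J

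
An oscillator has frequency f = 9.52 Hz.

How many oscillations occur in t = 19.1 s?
n = f×t = 9.52×19.1 = 181.8 oscillations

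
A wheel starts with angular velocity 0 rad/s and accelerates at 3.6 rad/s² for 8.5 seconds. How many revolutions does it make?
θ = ω₀t + ½αt² = 0×8.5 + ½×3.6×8.5² = 130.05 rad
Revolutions = θ/(2π) = 130.05/(2π) = 20.7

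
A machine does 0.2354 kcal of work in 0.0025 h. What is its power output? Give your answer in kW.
P = W/t = 984.9 J / 9 s = 109.4 W = 0.1094 kW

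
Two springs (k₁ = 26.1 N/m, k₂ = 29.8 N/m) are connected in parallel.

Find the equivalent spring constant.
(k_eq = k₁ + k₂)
k_eq = k₁ + k₂ = 26.1 + 29.8 = 55.9 N/m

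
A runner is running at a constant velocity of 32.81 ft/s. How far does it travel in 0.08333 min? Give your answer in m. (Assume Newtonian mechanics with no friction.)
d = vt (with unit conversion) = 50.0 m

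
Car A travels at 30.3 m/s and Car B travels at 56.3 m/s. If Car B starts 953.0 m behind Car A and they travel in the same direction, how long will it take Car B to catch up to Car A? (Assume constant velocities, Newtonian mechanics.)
Relative speed: v_rel = 56.3 - 30.3 = 26 m/s
Time to catch: t = d₀/v_rel = 953.0/26 = 36.65 s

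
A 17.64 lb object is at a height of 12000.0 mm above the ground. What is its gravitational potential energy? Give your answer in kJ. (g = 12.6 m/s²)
PE = mgh = 8.001 kg × 12.6 m/s² × 12 m = 1210 J = 1.21 kJ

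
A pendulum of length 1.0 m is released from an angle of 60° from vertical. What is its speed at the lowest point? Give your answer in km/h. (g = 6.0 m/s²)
h = L(1 − cosθ) = 1.0×(1 − cos60°) = 0.5 m
v = √(2gh) = √(2×6.0×0.5) = 2.449 m/s = 8.818 km/h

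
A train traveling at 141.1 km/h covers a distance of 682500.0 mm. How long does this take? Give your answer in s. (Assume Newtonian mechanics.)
t = d/v (with unit conversion) = 17.41 s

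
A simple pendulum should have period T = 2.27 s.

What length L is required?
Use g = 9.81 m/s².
T = 2π√(L/g) → L = g(T/2π)² = 9.81×(2.27/2π)² = 1.28 m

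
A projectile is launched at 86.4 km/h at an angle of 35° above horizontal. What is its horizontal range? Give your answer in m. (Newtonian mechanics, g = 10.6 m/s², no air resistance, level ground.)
R = v₀² sin(2θ) / g (with unit conversion) = 51.06 m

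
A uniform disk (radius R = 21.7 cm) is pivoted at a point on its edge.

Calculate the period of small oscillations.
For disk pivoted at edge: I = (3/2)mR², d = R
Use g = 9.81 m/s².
I/m = (3/2)R² = 0.07063 m²; d = R = 0.217 m
T = 2π√((3/2)R²/(gR)) = 2π√(3R/(2g)) = 1.145 s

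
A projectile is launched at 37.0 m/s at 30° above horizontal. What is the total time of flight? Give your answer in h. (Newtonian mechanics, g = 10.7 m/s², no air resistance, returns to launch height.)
T = 2v₀sin(θ)/g (with unit conversion) = 0.0009605 h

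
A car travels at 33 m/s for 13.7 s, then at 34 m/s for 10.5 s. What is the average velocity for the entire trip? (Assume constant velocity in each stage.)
d₁ = v₁t₁ = 33 × 13.7 = 452.1 m
d₂ = v₂t₂ = 34 × 10.5 = 357 m
d_total = 809.1 m, t_total = 24.2 s
v_avg = d_total/t_total = 809.1/24.2 = 33.43 m/s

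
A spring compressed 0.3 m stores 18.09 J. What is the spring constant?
PE = ½kx² → k = 2PE/x² = 2×18.09/0.3² = 402.0 N/m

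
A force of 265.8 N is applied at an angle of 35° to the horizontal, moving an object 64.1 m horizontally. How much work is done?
W = Fd cosθ = 265.8×64.1×cos(35°) = 13957.0 J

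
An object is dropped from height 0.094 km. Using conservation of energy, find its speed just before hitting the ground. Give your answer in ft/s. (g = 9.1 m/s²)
mgh = ½mv² → v = √(2gh) = √(2×9.1×94) = 41.36 m/s = 135.7 ft/s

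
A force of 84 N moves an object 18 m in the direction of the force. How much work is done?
W = Fd = 84×18 = 1512.0 J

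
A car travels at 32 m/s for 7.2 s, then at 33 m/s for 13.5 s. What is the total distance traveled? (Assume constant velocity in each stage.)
d₁ = v₁t₁ = 32 × 7.2 = 230.4 m
d₂ = v₂t₂ = 33 × 13.5 = 445.5 m
d_total = 230.4 + 445.5 = 675.9 m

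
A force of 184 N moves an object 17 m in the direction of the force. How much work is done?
W = Fd = 184×17 = 3128.0 J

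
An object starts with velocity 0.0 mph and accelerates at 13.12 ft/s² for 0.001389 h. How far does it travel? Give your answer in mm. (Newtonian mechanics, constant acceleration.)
d = v₀t + ½at² (with unit conversion) = 50000.0 mm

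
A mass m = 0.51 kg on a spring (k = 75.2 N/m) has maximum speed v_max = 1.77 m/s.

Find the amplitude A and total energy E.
½mv²_max = ½kA² → A = v_max√(m/k) = 1.77×√(0.51/75.2) = 0.1458 m = 14.58 cm
E = ½mv²_max = ½×0.51×1.77² = 0.7989 J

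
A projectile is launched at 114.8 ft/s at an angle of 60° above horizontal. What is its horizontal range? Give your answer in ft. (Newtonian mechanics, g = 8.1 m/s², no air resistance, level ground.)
R = v₀² sin(2θ) / g (with unit conversion) = 429.5 ft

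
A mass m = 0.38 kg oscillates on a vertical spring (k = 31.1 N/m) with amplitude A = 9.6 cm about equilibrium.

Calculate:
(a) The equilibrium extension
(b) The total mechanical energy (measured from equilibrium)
x_eq = mg/k = 0.38×9.81/31.1 = 0.1199 m = 11.99 cm
E = ½kA² = ½×31.1×(0.096)² = 0.1433 J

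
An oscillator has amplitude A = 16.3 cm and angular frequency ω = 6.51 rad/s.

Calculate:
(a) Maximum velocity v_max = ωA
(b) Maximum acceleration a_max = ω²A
v_max = ωA = 6.51×0.163 = 1.061 m/s
a_max = ω²A = 6.51²×0.163 = 6.908 m/s²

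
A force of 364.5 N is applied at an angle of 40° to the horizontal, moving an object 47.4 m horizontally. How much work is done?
W = Fd cosθ = 364.5×47.4×cos(40°) = 13235.0 J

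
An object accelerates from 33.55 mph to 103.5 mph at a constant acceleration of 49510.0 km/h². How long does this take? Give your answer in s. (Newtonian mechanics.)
t = (v - v₀)/a (with unit conversion) = 8.186 s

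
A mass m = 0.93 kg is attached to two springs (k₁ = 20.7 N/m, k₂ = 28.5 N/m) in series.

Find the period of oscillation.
k_eq = k₁k₂/(k₁+k₂) = 11.99 N/m
T = 2π√(m/k_eq) = 2π√(0.93/11.99) = 1.75 s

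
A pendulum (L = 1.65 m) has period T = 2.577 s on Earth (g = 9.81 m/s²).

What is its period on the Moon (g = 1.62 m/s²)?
T = 2π√(L/g), so T_moon/T_earth = √(g_earth/g_moon)
T_moon = 2π√(1.65/1.62) = 6.341 s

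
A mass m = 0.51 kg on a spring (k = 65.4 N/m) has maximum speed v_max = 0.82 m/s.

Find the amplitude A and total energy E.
½mv²_max = ½kA² → A = v_max√(m/k) = 0.82×√(0.51/65.4) = 0.07241 m = 7.241 cm
E = ½mv²_max = ½×0.51×0.82² = 0.1715 J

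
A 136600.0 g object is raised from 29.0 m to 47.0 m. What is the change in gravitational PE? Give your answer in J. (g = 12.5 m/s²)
ΔPE = mg(h₂ − h₁) = 136.6 kg × 12.5 m/s² × (47 − 29) m = 3.074e+04 J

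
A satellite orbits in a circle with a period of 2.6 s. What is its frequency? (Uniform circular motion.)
f = 1/T = 1/2.6 = 0.3846 Hz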